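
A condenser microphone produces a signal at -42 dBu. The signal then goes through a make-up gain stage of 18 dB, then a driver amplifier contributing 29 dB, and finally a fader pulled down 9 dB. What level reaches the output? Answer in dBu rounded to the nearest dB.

-4 dBu

Cascaded gains and losses add directly in dB.
-42 + 18 + 29 − 9 = -4 dBu.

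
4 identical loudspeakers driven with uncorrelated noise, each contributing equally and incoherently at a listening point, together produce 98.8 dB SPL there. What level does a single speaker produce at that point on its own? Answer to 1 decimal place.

4 equal incoherent sources add 10·log₁₀(4) = 6.02 dB over one source.
L_one = 98.8 − 6.02 = 92.8 dB SPL.

92.8 dB SPL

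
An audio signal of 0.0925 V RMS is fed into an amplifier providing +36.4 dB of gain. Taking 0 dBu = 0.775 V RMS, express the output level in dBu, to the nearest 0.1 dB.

+17.9 dBu

Input level: 20·log₁₀(0.0925/0.775) = -18.46 dBu.
Output: -18.46 + 36.4 = +17.9 dBu.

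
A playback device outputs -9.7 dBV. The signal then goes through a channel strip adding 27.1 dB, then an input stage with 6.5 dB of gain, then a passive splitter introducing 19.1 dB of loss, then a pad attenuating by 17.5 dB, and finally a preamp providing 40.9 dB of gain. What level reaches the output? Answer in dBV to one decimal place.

+28.2 dBV

Gain stages sum in dB:
-9.7 + 27.1 + 6.5 − 19.1 − 17.5 + 40.9 = +28.2 dBV.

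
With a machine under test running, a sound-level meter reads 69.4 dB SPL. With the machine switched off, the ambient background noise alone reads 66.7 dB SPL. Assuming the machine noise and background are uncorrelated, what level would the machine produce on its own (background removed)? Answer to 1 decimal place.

Subtract intensities: L_src = 10·log₁₀(10^(L_total/10) − 10^(L_bg/10)).
L_src = 10·log₁₀(10^(69.4/10) − 10^(66.7/10)) = 10·log₁₀(4032000) = 66.1 dB SPL.

66.1 dB SPL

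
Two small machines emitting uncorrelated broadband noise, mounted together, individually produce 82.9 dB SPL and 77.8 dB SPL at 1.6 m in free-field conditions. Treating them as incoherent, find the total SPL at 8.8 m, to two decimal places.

Combined at 1.6 m: 10·log₁₀(10^(82.9/10)+10^(77.8/10)) = 84.069 dB SPL.
Then apply −20·log₁₀(8.8/1.6) = -14.807 dB → 69.26 dB SPL.

69.26 dB SPL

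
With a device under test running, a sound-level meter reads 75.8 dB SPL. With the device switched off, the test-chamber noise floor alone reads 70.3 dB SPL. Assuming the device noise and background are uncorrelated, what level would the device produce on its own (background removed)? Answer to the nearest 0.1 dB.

74.4 dB SPL

Background correction is a power subtraction:
L_src = 10·log₁₀(10^(75.8/10) − 10^(70.3/10)) = 10·log₁₀(27300000) = 74.4 dB SPL.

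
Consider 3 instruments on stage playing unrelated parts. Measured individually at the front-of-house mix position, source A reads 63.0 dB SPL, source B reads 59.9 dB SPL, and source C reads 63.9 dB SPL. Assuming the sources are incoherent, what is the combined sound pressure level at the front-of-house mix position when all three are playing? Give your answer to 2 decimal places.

67.35 dB SPL

Uncorrelated sources add in intensity (power), not in dB.
L_total = 10·log₁₀(10^(63.0/10) + 10^(59.9/10) + 10^(63.9/10)) = 10·log₁₀(5427000) = 67.35 dB SPL.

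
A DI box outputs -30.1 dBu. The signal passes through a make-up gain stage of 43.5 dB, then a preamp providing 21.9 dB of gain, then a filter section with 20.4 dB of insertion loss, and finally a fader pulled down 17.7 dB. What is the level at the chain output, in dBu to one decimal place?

In dB, series stages simply add:
-30.1 + 43.5 + 21.9 − 20.4 − 17.7 = -2.8 dBu.

-2.8 dBu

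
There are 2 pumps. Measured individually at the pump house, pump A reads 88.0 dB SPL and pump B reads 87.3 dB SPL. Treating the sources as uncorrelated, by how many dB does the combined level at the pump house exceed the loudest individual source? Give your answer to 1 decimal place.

2.7 dB

Add the sources as powers (linear), then convert back to dB:
L_total = 10·log₁₀(10^(88.0/10) + 10^(87.3/10)) = 90.67 dB SPL.
Excess over the loudest (88.0 dB): 90.67 − 88.0 = 2.7 dB.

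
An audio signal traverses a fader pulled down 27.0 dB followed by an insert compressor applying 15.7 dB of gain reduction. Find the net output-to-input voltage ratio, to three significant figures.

Net gain = (−27.0) + (−15.7) = -42.7 dB.
Voltage ratio = 10^(-42.7/20) = 0.00733.

0.00733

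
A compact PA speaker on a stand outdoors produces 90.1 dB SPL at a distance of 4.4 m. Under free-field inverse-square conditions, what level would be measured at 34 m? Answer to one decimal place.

72.3 dB SPL

Inverse-square spreading gives ΔL = −20·log₁₀(d₂/d₁).
ΔL = −20·log₁₀(34/4.4) = -17.76 dB, so L₂ = 90.1 + (-17.76) = 72.3 dB SPL.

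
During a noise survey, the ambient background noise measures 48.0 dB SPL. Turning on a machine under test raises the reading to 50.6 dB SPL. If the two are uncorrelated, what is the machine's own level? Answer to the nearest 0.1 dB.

47.1 dB SPL

Background correction is a power subtraction:
L_src = 10·log₁₀(10^(50.6/10) − 10^(48.0/10)) = 10·log₁₀(51720) = 47.1 dB SPL.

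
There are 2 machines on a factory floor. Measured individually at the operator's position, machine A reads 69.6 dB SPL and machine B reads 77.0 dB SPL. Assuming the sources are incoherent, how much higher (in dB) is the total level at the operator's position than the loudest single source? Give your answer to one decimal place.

Add the sources as powers (linear), then convert back to dB:
L_total = 10·log₁₀(10^(69.6/10) + 10^(77.0/10)) = 77.73 dB SPL.
Excess over the loudest (77.0 dB): 77.73 − 77.0 = 0.7 dB.

0.7 dB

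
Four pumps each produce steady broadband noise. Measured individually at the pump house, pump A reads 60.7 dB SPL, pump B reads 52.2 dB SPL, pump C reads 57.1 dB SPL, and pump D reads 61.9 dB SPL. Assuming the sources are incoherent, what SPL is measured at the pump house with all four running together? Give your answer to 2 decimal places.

Uncorrelated sources add in intensity (power), not in dB.
L_total = 10·log₁₀(10^(60.7/10) + 10^(52.2/10) + 10^(57.1/10) + 10^(61.9/10)) = 10·log₁₀(3403000) = 65.32 dB SPL.

65.32 dB SPL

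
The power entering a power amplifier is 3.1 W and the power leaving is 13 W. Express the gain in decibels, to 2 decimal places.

Power is a power quantity, so gain = 10·log₁₀(P_out/P_in).
10·log₁₀(13/3.1) = 10·log₁₀(4.194) = 6.23 dB.

6.23 dB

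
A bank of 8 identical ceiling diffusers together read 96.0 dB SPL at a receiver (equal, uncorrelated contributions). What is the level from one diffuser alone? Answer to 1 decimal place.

8 equal incoherent sources add 10·log₁₀(8) = 9.03 dB over one source.
L_one = 96.0 − 9.03 = 87.0 dB SPL.

87.0 dB SPL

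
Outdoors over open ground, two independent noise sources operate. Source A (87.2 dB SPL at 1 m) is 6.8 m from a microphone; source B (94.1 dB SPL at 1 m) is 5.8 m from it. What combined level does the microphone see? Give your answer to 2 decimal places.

79.43 dB SPL

At the listener: L_A = 87.2 − 20·log₁₀(6.8) = 70.550 dB; L_B = 94.1 − 20·log₁₀(5.8) = 78.831 dB.
Combined: 10·log₁₀(10^(70.550/10)+10^(78.831/10)) = 79.43 dB SPL.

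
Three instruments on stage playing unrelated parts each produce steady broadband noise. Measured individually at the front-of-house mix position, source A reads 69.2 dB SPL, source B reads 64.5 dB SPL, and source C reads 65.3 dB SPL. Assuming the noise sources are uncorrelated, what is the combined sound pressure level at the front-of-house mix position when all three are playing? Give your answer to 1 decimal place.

Uncorrelated sources add in intensity (power), not in dB.
L_total = 10·log₁₀(10^(69.2/10) + 10^(64.5/10) + 10^(65.3/10)) = 10·log₁₀(14520000) = 71.6 dB SPL.

71.6 dB SPL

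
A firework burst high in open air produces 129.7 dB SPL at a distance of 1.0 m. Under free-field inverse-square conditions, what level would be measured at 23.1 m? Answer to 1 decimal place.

102.4 dB SPL

Inverse-square spreading gives ΔL = −20·log₁₀(d₂/d₁).
ΔL = −20·log₁₀(23.1/1.0) = -27.27 dB, so L₂ = 129.7 + (-27.27) = 102.4 dB SPL.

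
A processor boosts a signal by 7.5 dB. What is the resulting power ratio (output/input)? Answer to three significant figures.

5.62

Power ratio = 10^(dB/10).
10^(7.5/10) = 10^(0.7500) = 5.62.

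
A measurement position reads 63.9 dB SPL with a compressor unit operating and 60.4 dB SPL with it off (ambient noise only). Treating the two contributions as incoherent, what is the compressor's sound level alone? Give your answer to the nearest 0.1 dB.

Remove the background by subtracting linear intensities:
L_src = 10·log₁₀(10^(63.9/10) − 10^(60.4/10)) = 10·log₁₀(1358000) = 61.3 dB SPL.

61.3 dB SPL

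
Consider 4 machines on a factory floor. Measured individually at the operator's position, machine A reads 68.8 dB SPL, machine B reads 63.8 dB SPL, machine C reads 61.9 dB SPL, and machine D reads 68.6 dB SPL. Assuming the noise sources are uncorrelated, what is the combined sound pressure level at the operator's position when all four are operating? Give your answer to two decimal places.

72.74 dB SPL

Incoherent sources sum as intensities:
L_total = 10·log₁₀(10^(68.8/10) + 10^(63.8/10) + 10^(61.9/10) + 10^(68.6/10)) = 10·log₁₀(18780000) = 72.74 dB SPL.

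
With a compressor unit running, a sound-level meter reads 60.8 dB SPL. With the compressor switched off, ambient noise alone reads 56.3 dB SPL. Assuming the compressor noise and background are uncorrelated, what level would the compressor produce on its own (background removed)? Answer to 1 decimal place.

58.9 dB SPL

Subtract intensities: L_src = 10·log₁₀(10^(L_total/10) − 10^(L_bg/10)).
L_src = 10·log₁₀(10^(60.8/10) − 10^(56.3/10)) = 10·log₁₀(775700) = 58.9 dB SPL.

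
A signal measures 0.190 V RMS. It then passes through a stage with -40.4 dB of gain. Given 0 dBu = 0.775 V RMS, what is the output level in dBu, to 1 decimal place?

Input level: 20·log₁₀(0.190/0.775) = -12.21 dBu.
Output: -12.21 − 40.4 = -52.6 dBu.

-52.6 dBu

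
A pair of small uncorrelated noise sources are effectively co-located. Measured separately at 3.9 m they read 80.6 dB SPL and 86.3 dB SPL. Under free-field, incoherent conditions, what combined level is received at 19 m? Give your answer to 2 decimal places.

Combined at 3.9 m: 10·log₁₀(10^(80.6/10)+10^(86.3/10)) = 87.335 dB SPL.
Then apply −20·log₁₀(19/3.9) = -13.754 dB → 73.58 dB SPL.

73.58 dB SPL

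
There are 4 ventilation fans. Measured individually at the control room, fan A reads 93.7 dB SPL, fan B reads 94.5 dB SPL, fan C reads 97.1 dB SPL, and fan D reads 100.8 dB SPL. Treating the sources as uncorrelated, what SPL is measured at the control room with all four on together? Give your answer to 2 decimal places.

103.49 dB SPL

Uncorrelated sources add in intensity (power), not in dB.
L_total = 10·log₁₀(10^(93.7/10) + 10^(94.5/10) + 10^(97.1/10) + 10^(100.8/10)) = 10·log₁₀(22314000000) = 103.49 dB SPL.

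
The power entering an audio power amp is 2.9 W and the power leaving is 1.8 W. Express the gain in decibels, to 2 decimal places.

Power ratio → dB uses the 10·log₁₀ form:
10·log₁₀(1.8/2.9) = 10·log₁₀(0.6207) = -2.07 dB.

-2.07 dB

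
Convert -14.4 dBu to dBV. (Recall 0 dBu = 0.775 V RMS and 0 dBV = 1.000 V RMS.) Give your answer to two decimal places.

-16.61 dBV

The offset between the scales is 20·log₁₀(0.775/1.000) = −2.214 dB.
So dBV = -14.4 − 2.214 = -16.61 dBV.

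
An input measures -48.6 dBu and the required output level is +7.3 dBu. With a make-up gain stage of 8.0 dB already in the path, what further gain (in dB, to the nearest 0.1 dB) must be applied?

47.9 dB

The required make-up gain is the shortfall in the dB sum.
G = +7.3 − (-48.6) − 8.0 = 47.9 dB.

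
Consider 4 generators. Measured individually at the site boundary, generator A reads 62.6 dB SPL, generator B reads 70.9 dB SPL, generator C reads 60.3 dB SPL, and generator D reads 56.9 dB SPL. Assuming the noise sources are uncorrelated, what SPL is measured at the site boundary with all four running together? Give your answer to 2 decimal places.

Incoherent sources sum as intensities:
L_total = 10·log₁₀(10^(62.6/10) + 10^(70.9/10) + 10^(60.3/10) + 10^(56.9/10)) = 10·log₁₀(15680000) = 71.95 dB SPL.

71.95 dB SPL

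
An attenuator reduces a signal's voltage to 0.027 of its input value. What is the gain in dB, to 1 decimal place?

-31.4 dB

Voltage ratio → dB uses the 20·log₁₀ form:
20·log₁₀(0.027) = -31.4 dB.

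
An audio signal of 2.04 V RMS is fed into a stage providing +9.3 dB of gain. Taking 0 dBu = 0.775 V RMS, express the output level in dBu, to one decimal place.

Input level: 20·log₁₀(2.04/0.775) = 8.41 dBu.
Output: 8.41 + 9.3 = +17.7 dBu.

+17.7 dBu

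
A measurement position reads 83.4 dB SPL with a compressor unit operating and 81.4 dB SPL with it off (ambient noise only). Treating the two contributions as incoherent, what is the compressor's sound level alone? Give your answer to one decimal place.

Background correction is a power subtraction:
L_src = 10·log₁₀(10^(83.4/10) − 10^(81.4/10)) = 10·log₁₀(80740000) = 79.1 dB SPL.

79.1 dB SPL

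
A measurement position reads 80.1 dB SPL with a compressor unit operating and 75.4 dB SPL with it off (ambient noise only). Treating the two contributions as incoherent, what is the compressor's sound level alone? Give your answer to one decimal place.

Background correction is a power subtraction:
L_src = 10·log₁₀(10^(80.1/10) − 10^(75.4/10)) = 10·log₁₀(67660000) = 78.3 dB SPL.

78.3 dB SPL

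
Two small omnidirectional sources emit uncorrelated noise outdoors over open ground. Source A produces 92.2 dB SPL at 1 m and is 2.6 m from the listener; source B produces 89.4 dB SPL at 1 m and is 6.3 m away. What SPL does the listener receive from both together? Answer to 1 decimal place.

At the listener: L_A = 92.2 − 20·log₁₀(2.6) = 83.90 dB; L_B = 89.4 − 20·log₁₀(6.3) = 73.41 dB.
Combined: 10·log₁₀(10^(83.90/10)+10^(73.41/10)) = 84.3 dB SPL.

84.3 dB SPL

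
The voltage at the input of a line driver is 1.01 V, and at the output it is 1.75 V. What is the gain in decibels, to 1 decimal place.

4.8 dB

Voltage ratio → dB uses the 20·log₁₀ form:
20·log₁₀(1.75/1.01) = 20·log₁₀(1.733) = 4.8 dB.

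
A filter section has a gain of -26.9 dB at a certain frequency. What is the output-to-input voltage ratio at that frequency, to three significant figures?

0.0452

Voltage ratio = 10^(dB/20).
10^(-26.9/20) = 10^(-1.345) = 0.0452.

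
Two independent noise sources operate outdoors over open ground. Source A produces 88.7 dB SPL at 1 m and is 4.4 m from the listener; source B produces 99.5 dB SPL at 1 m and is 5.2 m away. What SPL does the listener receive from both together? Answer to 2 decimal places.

85.66 dB SPL

At the listener: L_A = 88.7 − 20·log₁₀(4.4) = 75.831 dB; L_B = 99.5 − 20·log₁₀(5.2) = 85.180 dB.
Combined: 10·log₁₀(10^(75.831/10)+10^(85.180/10)) = 85.66 dB SPL.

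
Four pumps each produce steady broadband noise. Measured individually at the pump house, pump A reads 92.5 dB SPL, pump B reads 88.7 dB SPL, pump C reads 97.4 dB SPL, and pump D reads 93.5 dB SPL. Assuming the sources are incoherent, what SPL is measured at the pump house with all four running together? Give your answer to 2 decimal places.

100.11 dB SPL

Incoherent sources sum as intensities:
L_total = 10·log₁₀(10^(92.5/10) + 10^(88.7/10) + 10^(97.4/10) + 10^(93.5/10)) = 10·log₁₀(10254000000) = 100.11 dB SPL.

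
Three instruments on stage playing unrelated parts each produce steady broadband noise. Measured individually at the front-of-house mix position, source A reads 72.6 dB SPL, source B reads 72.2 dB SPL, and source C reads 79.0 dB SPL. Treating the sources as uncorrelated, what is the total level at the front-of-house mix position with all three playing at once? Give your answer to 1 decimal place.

80.6 dB SPL

Incoherent sources sum as intensities:
L_total = 10·log₁₀(10^(72.6/10) + 10^(72.2/10) + 10^(79.0/10)) = 10·log₁₀(114200000) = 80.6 dB SPL.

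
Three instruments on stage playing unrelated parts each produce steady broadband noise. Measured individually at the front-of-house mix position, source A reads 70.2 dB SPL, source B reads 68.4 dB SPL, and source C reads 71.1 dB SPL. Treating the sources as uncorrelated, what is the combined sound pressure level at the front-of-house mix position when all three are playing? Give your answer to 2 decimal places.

Incoherent sources sum as intensities:
L_total = 10·log₁₀(10^(70.2/10) + 10^(68.4/10) + 10^(71.1/10)) = 10·log₁₀(30270000) = 74.81 dB SPL.

74.81 dB SPL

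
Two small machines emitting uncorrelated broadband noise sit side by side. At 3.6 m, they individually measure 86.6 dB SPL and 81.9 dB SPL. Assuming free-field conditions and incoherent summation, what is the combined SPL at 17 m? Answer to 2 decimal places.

74.38 dB SPL

Combined at 3.6 m: 10·log₁₀(10^(86.6/10)+10^(81.9/10)) = 87.867 dB SPL.
Then apply −20·log₁₀(17/3.6) = -13.483 dB → 74.38 dB SPL.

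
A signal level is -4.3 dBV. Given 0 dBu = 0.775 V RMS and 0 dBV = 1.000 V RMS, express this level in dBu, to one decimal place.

The offset between the scales is 20·log₁₀(0.775/1.000) = −2.214 dB.
So dBu = -4.3 + 2.214 = -2.1 dBu.

-2.1 dBu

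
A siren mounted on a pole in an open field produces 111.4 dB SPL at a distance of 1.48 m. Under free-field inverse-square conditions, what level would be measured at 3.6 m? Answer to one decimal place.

103.7 dB SPL

For a point source in a free field, ΔL = −20·log₁₀(d₂/d₁).
ΔL = −20·log₁₀(3.6/1.48) = -7.72 dB, so L₂ = 111.4 + (-7.72) = 103.7 dB SPL.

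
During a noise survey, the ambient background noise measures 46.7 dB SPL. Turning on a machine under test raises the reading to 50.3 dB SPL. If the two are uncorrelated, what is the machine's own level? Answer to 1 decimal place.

47.8 dB SPL

Background correction is a power subtraction:
L_src = 10·log₁₀(10^(50.3/10) − 10^(46.7/10)) = 10·log₁₀(60380) = 47.8 dB SPL.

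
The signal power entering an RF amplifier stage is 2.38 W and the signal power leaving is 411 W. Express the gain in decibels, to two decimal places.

Power is a power quantity, so gain = 10·log₁₀(P_out/P_in).
10·log₁₀(411/2.38) = 10·log₁₀(172.7) = 22.37 dB.

22.37 dB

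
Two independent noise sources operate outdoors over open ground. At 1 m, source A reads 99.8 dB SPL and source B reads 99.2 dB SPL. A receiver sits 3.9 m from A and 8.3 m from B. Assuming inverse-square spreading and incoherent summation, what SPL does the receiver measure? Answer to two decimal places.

At the listener: L_A = 99.8 − 20·log₁₀(3.9) = 87.979 dB; L_B = 99.2 − 20·log₁₀(8.3) = 80.818 dB.
Combined: 10·log₁₀(10^(87.979/10)+10^(80.818/10)) = 88.74 dB SPL.

88.74 dB SPL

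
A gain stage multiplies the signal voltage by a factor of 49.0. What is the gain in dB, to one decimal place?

33.8 dB

For a voltage ratio, dB = 20·log₁₀(V₂/V₁).
20·log₁₀(49.0) = 33.8 dB.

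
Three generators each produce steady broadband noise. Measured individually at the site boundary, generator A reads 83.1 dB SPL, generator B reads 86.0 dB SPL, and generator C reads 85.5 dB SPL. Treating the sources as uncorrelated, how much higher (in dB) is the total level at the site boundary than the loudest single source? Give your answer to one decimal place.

Incoherent sources sum as intensities:
L_total = 10·log₁₀(10^(83.1/10) + 10^(86.0/10) + 10^(85.5/10)) = 89.81 dB SPL.
Excess over the loudest (86.0 dB): 89.81 − 86.0 = 3.8 dB.

3.8 dB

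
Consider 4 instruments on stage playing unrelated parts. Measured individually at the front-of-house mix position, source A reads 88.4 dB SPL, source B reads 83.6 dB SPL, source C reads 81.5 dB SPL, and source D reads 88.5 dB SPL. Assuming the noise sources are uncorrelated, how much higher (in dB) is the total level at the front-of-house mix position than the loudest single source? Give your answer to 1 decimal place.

Add the sources as powers (linear), then convert back to dB:
L_total = 10·log₁₀(10^(88.4/10) + 10^(83.6/10) + 10^(81.5/10) + 10^(88.5/10)) = 92.48 dB SPL.
Excess over the loudest (88.5 dB): 92.48 − 88.5 = 4.0 dB.

4.0 dB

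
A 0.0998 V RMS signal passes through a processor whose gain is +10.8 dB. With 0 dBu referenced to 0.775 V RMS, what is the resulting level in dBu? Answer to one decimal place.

-7.0 dBu

Input level: 20·log₁₀(0.0998/0.775) = -17.80 dBu.
Output: -17.80 + 10.8 = -7.0 dBu.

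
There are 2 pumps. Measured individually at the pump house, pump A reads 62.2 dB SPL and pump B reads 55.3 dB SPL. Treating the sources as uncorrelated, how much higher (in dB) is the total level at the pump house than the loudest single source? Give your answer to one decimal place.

0.8 dB

Uncorrelated sources add in intensity (power), not in dB.
L_total = 10·log₁₀(10^(62.2/10) + 10^(55.3/10)) = 63.01 dB SPL.
Excess over the loudest (62.2 dB): 63.01 − 62.2 = 0.8 dB.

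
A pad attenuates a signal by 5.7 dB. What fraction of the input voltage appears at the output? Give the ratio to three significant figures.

0.519

Voltage ratio = 10^(dB/20).
10^(-5.7/20) = 10^(-0.2850) = 0.519.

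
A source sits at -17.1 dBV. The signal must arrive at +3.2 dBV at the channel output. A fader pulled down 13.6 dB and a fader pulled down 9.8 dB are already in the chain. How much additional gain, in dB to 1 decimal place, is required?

The required make-up gain is the shortfall in the dB sum.
G = +3.2 − (-17.1) + 13.6 + 9.8 = 43.7 dB.

43.7 dB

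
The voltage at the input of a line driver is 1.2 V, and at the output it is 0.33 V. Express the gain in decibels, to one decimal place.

-11.2 dB

Voltage ratio → dB uses the 20·log₁₀ form:
20·log₁₀(0.33/1.2) = 20·log₁₀(0.2750) = -11.2 dB.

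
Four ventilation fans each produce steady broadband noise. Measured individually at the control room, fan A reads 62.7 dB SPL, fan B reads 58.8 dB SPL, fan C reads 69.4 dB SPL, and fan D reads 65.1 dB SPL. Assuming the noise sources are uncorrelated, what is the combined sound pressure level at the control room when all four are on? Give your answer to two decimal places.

Uncorrelated sources add in intensity (power), not in dB.
L_total = 10·log₁₀(10^(62.7/10) + 10^(58.8/10) + 10^(69.4/10) + 10^(65.1/10)) = 10·log₁₀(14570000) = 71.63 dB SPL.

71.63 dB SPL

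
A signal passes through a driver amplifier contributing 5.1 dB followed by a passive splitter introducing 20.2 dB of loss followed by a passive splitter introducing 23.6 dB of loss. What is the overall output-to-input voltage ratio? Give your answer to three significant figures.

Net gain = 5.1 + (−20.2) + (−23.6) = -38.7 dB.
Voltage ratio = 10^(-38.7/20) = 0.0116.

0.0116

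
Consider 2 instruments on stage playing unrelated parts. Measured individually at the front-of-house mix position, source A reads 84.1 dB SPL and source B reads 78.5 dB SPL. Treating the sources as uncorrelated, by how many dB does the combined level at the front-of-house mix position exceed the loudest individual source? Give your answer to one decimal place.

1.1 dB

Add the sources as powers (linear), then convert back to dB:
L_total = 10·log₁₀(10^(84.1/10) + 10^(78.5/10)) = 85.16 dB SPL.
Excess over the loudest (84.1 dB): 85.16 − 84.1 = 1.1 dB.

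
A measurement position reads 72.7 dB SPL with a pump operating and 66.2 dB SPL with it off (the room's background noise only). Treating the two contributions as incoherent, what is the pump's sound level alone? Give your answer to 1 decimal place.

71.6 dB SPL

Remove the background by subtracting linear intensities:
L_src = 10·log₁₀(10^(72.7/10) − 10^(66.2/10)) = 10·log₁₀(14450000) = 71.6 dB SPL.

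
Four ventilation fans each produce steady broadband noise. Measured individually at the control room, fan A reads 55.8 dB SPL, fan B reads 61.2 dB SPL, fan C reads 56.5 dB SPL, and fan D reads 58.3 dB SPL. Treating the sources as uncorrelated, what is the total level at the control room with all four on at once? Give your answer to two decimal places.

64.50 dB SPL

Add the sources as powers (linear), then convert back to dB:
L_total = 10·log₁₀(10^(55.8/10) + 10^(61.2/10) + 10^(56.5/10) + 10^(58.3/10)) = 10·log₁₀(2821000) = 64.50 dB SPL.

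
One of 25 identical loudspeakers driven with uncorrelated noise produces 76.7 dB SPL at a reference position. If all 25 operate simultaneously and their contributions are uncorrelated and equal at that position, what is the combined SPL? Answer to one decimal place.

90.7 dB SPL

25 equal incoherent sources raise the level by 10·log₁₀(25) = 13.98 dB.
L_total = 76.7 + 13.98 = 90.7 dB SPL.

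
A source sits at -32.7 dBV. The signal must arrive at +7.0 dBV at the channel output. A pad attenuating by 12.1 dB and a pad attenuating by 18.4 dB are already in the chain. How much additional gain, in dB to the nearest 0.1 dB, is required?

70.2 dB

The required make-up gain is the shortfall in the dB sum.
G = +7.0 − (-32.7) + 12.1 + 18.4 = 70.2 dB.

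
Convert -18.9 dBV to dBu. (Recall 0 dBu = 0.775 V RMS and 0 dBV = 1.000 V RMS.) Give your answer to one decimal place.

The offset between the scales is 20·log₁₀(0.775/1.000) = −2.214 dB.
So dBu = -18.9 + 2.214 = -16.7 dBu.

-16.7 dBu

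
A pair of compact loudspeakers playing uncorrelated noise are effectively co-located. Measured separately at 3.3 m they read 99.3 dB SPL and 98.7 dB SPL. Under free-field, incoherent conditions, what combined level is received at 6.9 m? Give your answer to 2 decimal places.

Combined at 3.3 m: 10·log₁₀(10^(99.3/10)+10^(98.7/10)) = 102.021 dB SPL.
Then apply −20·log₁₀(6.9/3.3) = -6.407 dB → 95.61 dB SPL.

95.61 dB SPL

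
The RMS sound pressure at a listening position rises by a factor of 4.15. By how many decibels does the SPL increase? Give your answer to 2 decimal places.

12.36 dB

SPL change from a pressure ratio uses the 20·log₁₀ form:
20·log₁₀(4.15) = 12.36 dB.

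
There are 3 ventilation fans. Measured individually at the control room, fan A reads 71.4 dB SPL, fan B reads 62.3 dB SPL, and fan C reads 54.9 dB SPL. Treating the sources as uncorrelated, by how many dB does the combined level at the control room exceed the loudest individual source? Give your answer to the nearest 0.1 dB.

0.6 dB

Incoherent sources sum as intensities:
L_total = 10·log₁₀(10^(71.4/10) + 10^(62.3/10) + 10^(54.9/10)) = 71.99 dB SPL.
Excess over the loudest (71.4 dB): 71.99 − 71.4 = 0.6 dB.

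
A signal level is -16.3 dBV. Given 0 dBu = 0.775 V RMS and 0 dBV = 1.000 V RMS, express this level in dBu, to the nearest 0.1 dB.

The offset between the scales is 20·log₁₀(0.775/1.000) = −2.214 dB.
So dBu = -16.3 + 2.214 = -14.1 dBu.

-14.1 dBu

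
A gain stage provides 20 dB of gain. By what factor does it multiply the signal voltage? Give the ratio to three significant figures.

Voltage ratio = 10^(dB/20).
10^(20/20) = 10^(1.000) = 10.0.

10.0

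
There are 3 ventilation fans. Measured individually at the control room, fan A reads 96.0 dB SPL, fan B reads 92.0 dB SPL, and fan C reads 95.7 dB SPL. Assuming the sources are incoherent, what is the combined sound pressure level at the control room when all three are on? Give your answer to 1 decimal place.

99.7 dB SPL

Uncorrelated sources add in intensity (power), not in dB.
L_total = 10·log₁₀(10^(96.0/10) + 10^(92.0/10) + 10^(95.7/10)) = 10·log₁₀(9281000000) = 99.7 dB SPL.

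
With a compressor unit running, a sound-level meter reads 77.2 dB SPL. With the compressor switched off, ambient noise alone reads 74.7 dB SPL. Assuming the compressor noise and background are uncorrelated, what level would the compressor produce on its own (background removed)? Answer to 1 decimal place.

Subtract intensities: L_src = 10·log₁₀(10^(L_total/10) − 10^(L_bg/10)).
L_src = 10·log₁₀(10^(77.2/10) − 10^(74.7/10)) = 10·log₁₀(22970000) = 73.6 dB SPL.

73.6 dB SPL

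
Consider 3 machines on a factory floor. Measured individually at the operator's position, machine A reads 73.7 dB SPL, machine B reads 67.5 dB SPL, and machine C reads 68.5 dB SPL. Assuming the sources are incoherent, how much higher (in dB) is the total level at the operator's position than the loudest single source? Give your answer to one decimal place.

Add the sources as powers (linear), then convert back to dB:
L_total = 10·log₁₀(10^(73.7/10) + 10^(67.5/10) + 10^(68.5/10)) = 75.58 dB SPL.
Excess over the loudest (73.7 dB): 75.58 − 73.7 = 1.9 dB.

1.9 dB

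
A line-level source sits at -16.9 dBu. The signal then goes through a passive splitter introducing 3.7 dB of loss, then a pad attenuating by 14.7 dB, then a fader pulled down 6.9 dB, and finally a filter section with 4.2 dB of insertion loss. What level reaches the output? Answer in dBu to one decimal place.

-46.4 dBu

Gain stages sum in dB:
-16.9 − 3.7 − 14.7 − 6.9 − 4.2 = -46.4 dBu.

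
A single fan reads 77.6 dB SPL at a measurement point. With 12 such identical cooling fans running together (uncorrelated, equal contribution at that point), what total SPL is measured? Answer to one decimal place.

88.4 dB SPL

12 equal incoherent sources raise the level by 10·log₁₀(12) = 10.79 dB.
L_total = 77.6 + 10.79 = 88.4 dB SPL.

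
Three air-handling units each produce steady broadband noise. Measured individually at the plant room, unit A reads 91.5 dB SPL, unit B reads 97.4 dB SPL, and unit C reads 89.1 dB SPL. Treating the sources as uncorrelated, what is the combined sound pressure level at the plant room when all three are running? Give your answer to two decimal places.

98.88 dB SPL

Incoherent sources sum as intensities:
L_total = 10·log₁₀(10^(91.5/10) + 10^(97.4/10) + 10^(89.1/10)) = 10·log₁₀(7721000000) = 98.88 dB SPL.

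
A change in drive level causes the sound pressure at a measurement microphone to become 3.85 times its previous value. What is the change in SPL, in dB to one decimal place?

11.7 dB

Sound pressure is an amplitude quantity: ΔL = 20·log₁₀(p₂/p₁).
20·log₁₀(3.85) = 11.7 dB.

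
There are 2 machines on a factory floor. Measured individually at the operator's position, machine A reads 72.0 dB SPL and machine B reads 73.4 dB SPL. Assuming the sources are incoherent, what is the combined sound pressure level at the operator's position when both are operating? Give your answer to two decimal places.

Add the sources as powers (linear), then convert back to dB:
L_total = 10·log₁₀(10^(72.0/10) + 10^(73.4/10)) = 10·log₁₀(37730000) = 75.77 dB SPL.

75.77 dB SPL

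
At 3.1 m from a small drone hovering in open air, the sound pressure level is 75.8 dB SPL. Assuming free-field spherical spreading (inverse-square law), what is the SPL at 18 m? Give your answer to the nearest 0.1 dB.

For a point source in a free field, ΔL = −20·log₁₀(d₂/d₁).
ΔL = −20·log₁₀(18/3.1) = -15.28 dB, so L₂ = 75.8 + (-15.28) = 60.5 dB SPL.

60.5 dB SPL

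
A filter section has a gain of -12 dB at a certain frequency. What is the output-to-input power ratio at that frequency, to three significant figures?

0.0631

Power ratio = 10^(dB/10).
10^(-12/10) = 10^(-1.200) = 0.0631.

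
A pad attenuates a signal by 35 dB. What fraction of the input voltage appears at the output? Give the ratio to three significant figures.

0.0178

Voltage ratio = 10^(dB/20).
10^(-35/20) = 10^(-1.750) = 0.0178.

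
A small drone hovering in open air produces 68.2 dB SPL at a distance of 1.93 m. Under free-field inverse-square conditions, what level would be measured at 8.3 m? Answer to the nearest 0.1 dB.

Inverse-square spreading gives ΔL = −20·log₁₀(d₂/d₁).
ΔL = −20·log₁₀(8.3/1.93) = -12.67 dB, so L₂ = 68.2 + (-12.67) = 55.5 dB SPL.

55.5 dB SPL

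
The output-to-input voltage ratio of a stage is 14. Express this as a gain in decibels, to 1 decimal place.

22.9 dB

Voltage is an amplitude quantity, so gain = 20·log₁₀(V_out/V_in).
20·log₁₀(14) = 22.9 dB.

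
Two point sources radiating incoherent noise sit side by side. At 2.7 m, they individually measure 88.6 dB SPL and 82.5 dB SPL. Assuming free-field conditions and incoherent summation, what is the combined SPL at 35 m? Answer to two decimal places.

Combined at 2.7 m: 10·log₁₀(10^(88.6/10)+10^(82.5/10)) = 89.553 dB SPL.
Then apply −20·log₁₀(35/2.7) = -22.254 dB → 67.30 dB SPL.

67.30 dB SPL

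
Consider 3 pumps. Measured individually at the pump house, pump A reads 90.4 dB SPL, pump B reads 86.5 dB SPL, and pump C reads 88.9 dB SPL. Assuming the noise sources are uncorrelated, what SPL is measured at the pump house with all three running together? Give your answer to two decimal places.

93.65 dB SPL

Uncorrelated sources add in intensity (power), not in dB.
L_total = 10·log₁₀(10^(90.4/10) + 10^(86.5/10) + 10^(88.9/10)) = 10·log₁₀(2319000000) = 93.65 dB SPL.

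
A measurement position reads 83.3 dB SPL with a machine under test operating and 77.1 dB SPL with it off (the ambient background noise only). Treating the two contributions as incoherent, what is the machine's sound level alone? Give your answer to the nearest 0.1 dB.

82.1 dB SPL

Subtract intensities: L_src = 10·log₁₀(10^(L_total/10) − 10^(L_bg/10)).
L_src = 10·log₁₀(10^(83.3/10) − 10^(77.1/10)) = 10·log₁₀(162500000) = 82.1 dB SPL.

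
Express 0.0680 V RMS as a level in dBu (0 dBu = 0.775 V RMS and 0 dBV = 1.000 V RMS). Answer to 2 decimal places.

dBu = 20·log₁₀(V / 0.775 V).
20·log₁₀(0.0680/0.775) = -21.14 dBu.

-21.14 dBu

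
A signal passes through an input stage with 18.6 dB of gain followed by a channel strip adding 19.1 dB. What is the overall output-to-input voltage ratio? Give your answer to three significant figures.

Net gain = 18.6 + 19.1 = 37.7 dB.
Voltage ratio = 10^(37.7/20) = 76.7.

76.7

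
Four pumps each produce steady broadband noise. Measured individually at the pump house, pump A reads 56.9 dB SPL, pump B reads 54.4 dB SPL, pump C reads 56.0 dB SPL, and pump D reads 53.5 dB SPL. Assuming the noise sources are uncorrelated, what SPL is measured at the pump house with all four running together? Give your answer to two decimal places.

61.42 dB SPL

Incoherent sources sum as intensities:
L_total = 10·log₁₀(10^(56.9/10) + 10^(54.4/10) + 10^(56.0/10) + 10^(53.5/10)) = 10·log₁₀(1387000) = 61.42 dB SPL.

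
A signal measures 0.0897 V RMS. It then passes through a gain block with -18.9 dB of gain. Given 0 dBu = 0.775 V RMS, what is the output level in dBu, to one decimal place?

Input level: 20·log₁₀(0.0897/0.775) = -18.73 dBu.
Output: -18.73 − 18.9 = -37.6 dBu.

-37.6 dBu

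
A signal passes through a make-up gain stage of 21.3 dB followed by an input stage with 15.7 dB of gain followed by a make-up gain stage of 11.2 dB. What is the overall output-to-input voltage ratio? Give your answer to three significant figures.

257

Net gain = 21.3 + 15.7 + 11.2 = 48.2 dB.
Voltage ratio = 10^(48.2/20) = 257.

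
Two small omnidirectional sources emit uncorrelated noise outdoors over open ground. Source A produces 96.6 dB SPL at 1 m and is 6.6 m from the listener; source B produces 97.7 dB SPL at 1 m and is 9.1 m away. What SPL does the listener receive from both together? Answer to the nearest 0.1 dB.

At the listener: L_A = 96.6 − 20·log₁₀(6.6) = 80.21 dB; L_B = 97.7 − 20·log₁₀(9.1) = 78.52 dB.
Combined: 10·log₁₀(10^(80.21/10)+10^(78.52/10)) = 82.5 dB SPL.

82.5 dB SPL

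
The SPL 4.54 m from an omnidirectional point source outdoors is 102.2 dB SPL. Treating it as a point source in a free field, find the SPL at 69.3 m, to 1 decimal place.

For a point source in a free field, ΔL = −20·log₁₀(d₂/d₁).
ΔL = −20·log₁₀(69.3/4.54) = -23.67 dB, so L₂ = 102.2 + (-23.67) = 78.5 dB SPL.

78.5 dB SPL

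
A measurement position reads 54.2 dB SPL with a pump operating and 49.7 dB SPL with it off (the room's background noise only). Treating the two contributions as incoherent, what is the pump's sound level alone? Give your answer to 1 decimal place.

52.3 dB SPL

Background correction is a power subtraction:
L_src = 10·log₁₀(10^(54.2/10) − 10^(49.7/10)) = 10·log₁₀(169700) = 52.3 dB SPL.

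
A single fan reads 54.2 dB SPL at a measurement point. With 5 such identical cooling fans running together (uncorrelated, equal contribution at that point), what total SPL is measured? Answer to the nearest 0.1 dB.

5 equal incoherent sources raise the level by 10·log₁₀(5) = 6.99 dB.
L_total = 54.2 + 6.99 = 61.2 dB SPL.

61.2 dB SPL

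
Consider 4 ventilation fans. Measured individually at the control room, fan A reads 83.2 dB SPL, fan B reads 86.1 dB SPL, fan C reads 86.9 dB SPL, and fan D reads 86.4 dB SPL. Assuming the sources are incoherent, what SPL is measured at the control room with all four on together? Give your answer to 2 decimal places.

Incoherent sources sum as intensities:
L_total = 10·log₁₀(10^(83.2/10) + 10^(86.1/10) + 10^(86.9/10) + 10^(86.4/10)) = 10·log₁₀(1543000000) = 91.88 dB SPL.

91.88 dB SPL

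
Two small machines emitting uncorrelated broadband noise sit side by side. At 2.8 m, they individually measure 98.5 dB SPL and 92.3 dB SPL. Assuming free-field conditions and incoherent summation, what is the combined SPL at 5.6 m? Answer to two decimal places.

93.41 dB SPL

Combined at 2.8 m: 10·log₁₀(10^(98.5/10)+10^(92.3/10)) = 99.434 dB SPL.
Then apply −20·log₁₀(5.6/2.8) = -6.021 dB → 93.41 dB SPL.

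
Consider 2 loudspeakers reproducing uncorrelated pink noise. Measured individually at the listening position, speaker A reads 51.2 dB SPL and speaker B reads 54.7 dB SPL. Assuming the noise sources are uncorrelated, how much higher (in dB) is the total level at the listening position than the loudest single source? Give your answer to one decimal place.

Add the sources as powers (linear), then convert back to dB:
L_total = 10·log₁₀(10^(51.2/10) + 10^(54.7/10)) = 56.30 dB SPL.
Excess over the loudest (54.7 dB): 56.30 − 54.7 = 1.6 dB.

1.6 dB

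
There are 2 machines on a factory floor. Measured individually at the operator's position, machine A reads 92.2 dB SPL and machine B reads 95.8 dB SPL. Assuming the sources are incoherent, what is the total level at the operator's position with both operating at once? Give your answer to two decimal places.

Incoherent sources sum as intensities:
L_total = 10·log₁₀(10^(92.2/10) + 10^(95.8/10)) = 10·log₁₀(5461000000) = 97.37 dB SPL.

97.37 dB SPL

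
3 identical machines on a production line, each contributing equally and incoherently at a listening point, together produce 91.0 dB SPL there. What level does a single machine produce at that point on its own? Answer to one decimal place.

86.2 dB SPL

3 equal incoherent sources add 10·log₁₀(3) = 4.77 dB over one source.
L_one = 91.0 − 4.77 = 86.2 dB SPL.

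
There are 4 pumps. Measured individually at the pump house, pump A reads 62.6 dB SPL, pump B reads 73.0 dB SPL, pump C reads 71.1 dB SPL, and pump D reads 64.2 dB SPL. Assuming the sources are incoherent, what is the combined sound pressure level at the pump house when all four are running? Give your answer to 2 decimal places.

75.72 dB SPL

Uncorrelated sources add in intensity (power), not in dB.
L_total = 10·log₁₀(10^(62.6/10) + 10^(73.0/10) + 10^(71.1/10) + 10^(64.2/10)) = 10·log₁₀(37290000) = 75.72 dB SPL.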